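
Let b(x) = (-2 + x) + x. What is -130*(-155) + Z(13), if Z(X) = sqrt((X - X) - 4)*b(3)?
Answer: 20150 + 8*I ≈ 20150.0 + 8.0*I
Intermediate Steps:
b(x) = -2 + 2*x
Z(X) = 8*I (Z(X) = sqrt((X - X) - 4)*(-2 + 2*3) = sqrt(0 - 4)*(-2 + 6) = sqrt(-4)*4 = (2*I)*4 = 8*I)
-130*(-155) + Z(13) = -130*(-155) + 8*I = 20150 + 8*I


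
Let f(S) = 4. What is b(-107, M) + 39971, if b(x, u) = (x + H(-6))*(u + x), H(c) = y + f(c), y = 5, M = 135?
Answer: 37227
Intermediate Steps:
H(c) = 9 (H(c) = 5 + 4 = 9)
b(x, u) = (9 + x)*(u + x) (b(x, u) = (x + 9)*(u + x) = (9 + x)*(u + x))
b(-107, M) + 39971 = ((-107)**2 + 9*135 + 9*(-107) + 135*(-107)) + 39971 = (11449 + 1215 - 963 - 14445) + 39971 = -2744 + 39971 = 37227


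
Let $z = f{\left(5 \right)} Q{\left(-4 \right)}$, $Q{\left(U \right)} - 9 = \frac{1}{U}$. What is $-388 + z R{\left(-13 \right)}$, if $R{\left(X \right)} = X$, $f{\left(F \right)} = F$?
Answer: $- \frac{3827}{4} \approx -956.75$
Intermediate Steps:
$Q{\left(U \right)} = 9 + \frac{1}{U}$
$z = \frac{175}{4}$ ($z = 5 \left(9 + \frac{1}{-4}\right) = 5 \left(9 - \frac{1}{4}\right) = 5 \cdot \frac{35}{4} = \frac{175}{4} \approx 43.75$)
$-388 + z R{\left(-13 \right)} = -388 + \frac{175}{4} \left(-13\right) = -388 - \frac{2275}{4} = - \frac{3827}{4}$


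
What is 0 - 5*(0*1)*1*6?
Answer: 0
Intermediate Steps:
0 - 5*(0*1)*1*6 = 0 - 5*0*1*6 = 0 - 0*6 = 0 - 5*0 = 0 + 0 = 0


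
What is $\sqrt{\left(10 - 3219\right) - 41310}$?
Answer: $i \sqrt{44519} \approx 211.0 i$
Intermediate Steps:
$\sqrt{\left(10 - 3219\right) - 41310} = \sqrt{-3209 - 41310} = \sqrt{-44519} = i \sqrt{44519}$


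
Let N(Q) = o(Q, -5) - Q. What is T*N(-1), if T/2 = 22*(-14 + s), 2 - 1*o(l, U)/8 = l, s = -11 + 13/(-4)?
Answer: -31075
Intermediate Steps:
s = -57/4 (s = -11 + 13*(-¼) = -11 - 13/4 = -57/4 ≈ -14.250)
o(l, U) = 16 - 8*l
T = -1243 (T = 2*(22*(-14 - 57/4)) = 2*(22*(-113/4)) = 2*(-1243/2) = -1243)
N(Q) = 16 - 9*Q (N(Q) = (16 - 8*Q) - Q = 16 - 9*Q)
T*N(-1) = -1243*(16 - 9*(-1)) = -1243*(16 + 9) = -1243*25 = -31075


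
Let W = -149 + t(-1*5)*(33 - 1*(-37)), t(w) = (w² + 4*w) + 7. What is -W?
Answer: -691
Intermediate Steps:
t(w) = 7 + w² + 4*w
W = 691 (W = -149 + (7 + (-1*5)² + 4*(-1*5))*(33 - 1*(-37)) = -149 + (7 + (-5)² + 4*(-5))*(33 + 37) = -149 + (7 + 25 - 20)*70 = -149 + 12*70 = -149 + 840 = 691)
-W = -1*691 = -691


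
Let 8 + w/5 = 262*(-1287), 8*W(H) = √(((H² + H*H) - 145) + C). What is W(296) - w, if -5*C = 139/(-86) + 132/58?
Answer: 1686010 + √1089046622606/19952 ≈ 1.6861e+6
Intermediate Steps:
C = -329/2494 (C = -(139/(-86) + 132/58)/5 = -(139*(-1/86) + 132*(1/58))/5 = -(-139/86 + 66/29)/5 = -⅕*1645/2494 = -329/2494 ≈ -0.13192)
W(H) = √(-361959/2494 + 2*H²)/8 (W(H) = √(((H² + H*H) - 145) - 329/2494)/8 = √(((H² + H²) - 145) - 329/2494)/8 = √((2*H² - 145) - 329/2494)/8 = √((-145 + 2*H²) - 329/2494)/8 = √(-361959/2494 + 2*H²)/8)
w = -1686010 (w = -40 + 5*(262*(-1287)) = -40 + 5*(-337194) = -40 - 1685970 = -1686010)
W(296) - w = √(-902725746 + 12440072*296²)/19952 - 1*(-1686010) = √(-902725746 + 12440072*87616)/19952 + 1686010 = √(-902725746 + 1089949348352)/19952 + 1686010 = √1089046622606/19952 + 1686010 = 1686010 + √1089046622606/19952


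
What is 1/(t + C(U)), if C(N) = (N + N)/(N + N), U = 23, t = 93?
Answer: 1/94 ≈ 0.010638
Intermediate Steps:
C(N) = 1 (C(N) = (2*N)/((2*N)) = (2*N)*(1/(2*N)) = 1)
1/(t + C(U)) = 1/(93 + 1) = 1/94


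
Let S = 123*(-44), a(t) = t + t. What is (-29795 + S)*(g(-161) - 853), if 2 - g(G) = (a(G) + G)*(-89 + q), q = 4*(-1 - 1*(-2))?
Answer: 1475384542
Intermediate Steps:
a(t) = 2*t
S = -5412
q = 4 (q = 4*(-1 + 2) = 4*1 = 4)
g(G) = 2 + 255*G (g(G) = 2 - (2*G + G)*(-89 + 4) = 2 - 3*G*(-85) = 2 - (-255)*G = 2 + 255*G)
(-29795 + S)*(g(-161) - 853) = (-29795 - 5412)*((2 + 255*(-161)) - 853) = -35207*((2 - 41055) - 853) = -35207*(-41053 - 853) = -35207*(-41906) = 1475384542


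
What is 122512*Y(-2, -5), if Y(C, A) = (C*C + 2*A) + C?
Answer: -980096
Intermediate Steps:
Y(C, A) = C + C² + 2*A (Y(C, A) = (C² + 2*A) + C = C + C² + 2*A)
122512*Y(-2, -5) = 122512*(-2 + (-2)² + 2*(-5)) = 122512*(-2 + 4 - 10) = 122512*(-8) = -980096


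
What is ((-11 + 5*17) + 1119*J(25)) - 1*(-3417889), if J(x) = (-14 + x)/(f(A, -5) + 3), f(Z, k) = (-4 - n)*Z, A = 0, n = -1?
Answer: 3422066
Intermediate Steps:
f(Z, k) = -3*Z (f(Z, k) = (-4 - 1*(-1))*Z = (-4 + 1)*Z = -3*Z)
J(x) = -14/3 + x/3 (J(x) = (-14 + x)/(-3*0 + 3) = (-14 + x)/(0 + 3) = (-14 + x)/3 = (-14 + x)*(1/3) = -14/3 + x/3)
((-11 + 5*17) + 1119*J(25)) - 1*(-3417889) = ((-11 + 5*17) + 1119*(-14/3 + (1/3)*25)) - 1*(-3417889) = ((-11 + 85) + 1119*(-14/3 + 25/3)) + 3417889 = (74 + 1119*(11/3)) + 3417889 = (74 + 4103) + 3417889 = 4177 + 3417889 = 3422066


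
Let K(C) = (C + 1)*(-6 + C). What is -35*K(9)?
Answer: -1050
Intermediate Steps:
K(C) = (1 + C)*(-6 + C)
-35*K(9) = -35*(-6 + 9² - 5*9) = -35*(-6 + 81 - 45) = -35*30 = -1050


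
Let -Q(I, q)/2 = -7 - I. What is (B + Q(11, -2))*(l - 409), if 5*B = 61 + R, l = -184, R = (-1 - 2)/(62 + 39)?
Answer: -14432434/505 ≈ -28579.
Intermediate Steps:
Q(I, q) = 14 + 2*I (Q(I, q) = -2*(-7 - I) = 14 + 2*I)
R = -3/101 ≈ -0.029703
B = 6158/505 (B = (61 - 3/101)/5 = (⅕)*(6158/101) = 6158/505 ≈ 12.194)
(B + Q(11, -2))*(l - 409) = (6158/505 + (14 + 2*11))*(-184 - 409) = (6158/505 + (14 + 22))*(-593) = (6158/505 + 36)*(-593) = (24338/505)*(-593) = -14432434/505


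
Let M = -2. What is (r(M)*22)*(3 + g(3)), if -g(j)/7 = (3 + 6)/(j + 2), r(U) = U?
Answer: 2112/5 ≈ 422.40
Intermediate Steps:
g(j) = -63/(2 + j) (g(j) = -7*(3 + 6)/(j + 2) = -63/(2 + j))
(r(M)*22)*(3 + g(3)) = (-2*22)*(3 - 63/(2 + 3)) = -44*(3 - 63/5) = -44*(-48/5) = 2112/5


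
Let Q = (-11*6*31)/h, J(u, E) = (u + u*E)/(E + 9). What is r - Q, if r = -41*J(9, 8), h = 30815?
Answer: -102301833/523855 ≈ -195.29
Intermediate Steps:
J(u, E) = (u + E*u)/(9 + E)
r = -3321/17 (r = -369*(1 + 8)/(9 + 8) = -369*9/17 = -41*81/17 = -3321/17 ≈ -195.35)
Q = -2046/30815 (Q = (-11*6*31)/30815 = -66*31*(1/30815) = -2046*1/30815 = -2046/30815 ≈ -0.066396)
r - Q = -3321/17 - 1*(-2046/30815) = -3321/17 + 2046/30815 = -102301833/523855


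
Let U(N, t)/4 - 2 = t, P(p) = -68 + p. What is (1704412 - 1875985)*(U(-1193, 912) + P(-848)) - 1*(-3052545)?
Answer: -467057475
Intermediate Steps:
U(N, t) = 8 + 4*t
(1704412 - 1875985)*(U(-1193, 912) + P(-848)) - 1*(-3052545) = (1704412 - 1875985)*((8 + 4*912) + (-68 - 848)) - 1*(-3052545) = -171573*((8 + 3648) - 916) + 3052545 = -171573*(3656 - 916) + 3052545 = -171573*2740 + 3052545 = -470110020 + 3052545 = -467057475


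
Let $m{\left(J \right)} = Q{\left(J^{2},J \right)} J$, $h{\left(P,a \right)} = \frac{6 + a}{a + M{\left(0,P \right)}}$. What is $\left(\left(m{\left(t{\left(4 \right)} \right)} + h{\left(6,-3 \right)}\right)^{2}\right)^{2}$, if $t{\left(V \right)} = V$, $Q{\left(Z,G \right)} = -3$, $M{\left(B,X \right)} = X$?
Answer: $14641$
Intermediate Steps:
$h{\left(P,a \right)} = \frac{6 + a}{P + a}$ ($h{\left(P,a \right)} = \frac{6 + a}{a + P} = \frac{6 + a}{P + a}$)
$m{\left(J \right)} = - 3 J$
$\left(\left(m{\left(t{\left(4 \right)} \right)} + h{\left(6,-3 \right)}\right)^{2}\right)^{2} = \left(\left(\left(-3\right) 4 + \frac{6 - 3}{6 - 3}\right)^{2}\right)^{2} = \left(\left(-12 + \frac{1}{3} \cdot 3\right)^{2}\right)^{2} = \left(\left(-12 + 1\right)^{2}\right)^{2} = \left(\left(-11\right)^{2}\right)^{2} = 121^{2} = 14641$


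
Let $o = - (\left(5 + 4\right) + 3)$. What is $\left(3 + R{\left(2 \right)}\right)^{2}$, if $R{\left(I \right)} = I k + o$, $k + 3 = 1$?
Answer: $169$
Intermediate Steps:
$k = -2$ ($k = -3 + 1 = -2$)
$o = -12$ ($o = - (9 + 3) = \left(-1\right) 12 = -12$)
$R{\left(I \right)} = -12 - 2 I$ ($R{\left(I \right)} = I \left(-2\right) - 12 = - 2 I - 12 = -12 - 2 I$)
$\left(3 + R{\left(2 \right)}\right)^{2} = \left(3 - 16\right)^{2} = \left(-13\right)^{2} = 169$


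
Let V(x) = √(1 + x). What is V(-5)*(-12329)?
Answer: -24658*I ≈ -24658.0*I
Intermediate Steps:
V(-5)*(-12329) = √(1 - 5)*(-12329) = √(-4)*(-12329) = (2*I)*(-12329) = -24658*I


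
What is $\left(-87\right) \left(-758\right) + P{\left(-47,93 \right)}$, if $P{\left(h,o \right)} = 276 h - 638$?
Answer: $52336$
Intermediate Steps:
$P{\left(h,o \right)} = -638 + 276 h$
$\left(-87\right) \left(-758\right) + P{\left(-47,93 \right)} = \left(-87\right) \left(-758\right) + \left(-638 + 276 \left(-47\right)\right) = 65946 - 13610 = 52336$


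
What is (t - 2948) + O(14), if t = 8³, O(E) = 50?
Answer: -2386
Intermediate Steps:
t = 512
(t - 2948) + O(14) = (512 - 2948) + 50 = -2436 + 50 = -2386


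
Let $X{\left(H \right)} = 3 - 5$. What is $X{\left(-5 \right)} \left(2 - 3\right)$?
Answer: $2$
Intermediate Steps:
$X{\left(H \right)} = -2$ ($X{\left(H \right)} = 3 - 5 = -2$)
$X{\left(-5 \right)} \left(2 - 3\right) = - 2 \left(2 - 3\right) = \left(-2\right) \left(-1\right) = 2$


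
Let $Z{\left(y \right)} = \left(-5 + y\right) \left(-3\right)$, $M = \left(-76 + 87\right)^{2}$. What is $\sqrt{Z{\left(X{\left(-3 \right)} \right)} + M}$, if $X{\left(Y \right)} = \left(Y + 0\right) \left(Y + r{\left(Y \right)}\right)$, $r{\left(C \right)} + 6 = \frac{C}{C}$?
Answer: $8$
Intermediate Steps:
$r{\left(C \right)} = -5$ ($r{\left(C \right)} = -6 + \frac{C}{C} = -6 + 1 = -5$)
$X{\left(Y \right)} = Y \left(-5 + Y\right)$ ($X{\left(Y \right)} = \left(Y + 0\right) \left(Y - 5\right) = Y \left(-5 + Y\right)$)
$M = 121$ ($M = 11^{2} = 121$)
$Z{\left(y \right)} = 15 - 3 y$
$\sqrt{Z{\left(X{\left(-3 \right)} \right)} + M} = \sqrt{\left(15 - 3 \left(- 3 \left(-5 - 3\right)\right)\right) + 121} = \sqrt{\left(15 - 3 \left(\left(-3\right) \left(-8\right)\right)\right) + 121} = \sqrt{\left(15 - 72\right) + 121} = \sqrt{-57 + 121} = \sqrt{64} = 8$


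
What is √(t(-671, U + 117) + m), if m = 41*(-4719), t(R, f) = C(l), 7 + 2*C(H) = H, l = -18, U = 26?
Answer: I*√773966/2 ≈ 439.88*I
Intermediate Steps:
C(H) = -7/2 + H/2
t(R, f) = -25/2 (t(R, f) = -7/2 + (½)*(-18) = -7/2 - 9 = -25/2)
m = -193479
√(t(-671, U + 117) + m) = √(-25/2 - 193479) = √(-386983/2) = I*√773966/2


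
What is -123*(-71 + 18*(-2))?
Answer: 13161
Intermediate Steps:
-123*(-71 + 18*(-2)) = -123*(-71 - 36) = -123*(-107) = 13161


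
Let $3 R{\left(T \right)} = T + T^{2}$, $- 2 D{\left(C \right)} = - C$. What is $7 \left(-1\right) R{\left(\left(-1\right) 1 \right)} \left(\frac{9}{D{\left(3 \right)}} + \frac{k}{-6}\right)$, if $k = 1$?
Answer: $0$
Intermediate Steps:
$D{\left(C \right)} = \frac{C}{2}$ ($D{\left(C \right)} = - \frac{\left(-1\right) C}{2} = \frac{C}{2}$)
$R{\left(T \right)} = \frac{T}{3} + \frac{T^{2}}{3}$ ($R{\left(T \right)} = \frac{T + T^{2}}{3} = \frac{T}{3} + \frac{T^{2}}{3}$)
$7 \left(-1\right) R{\left(\left(-1\right) 1 \right)} \left(\frac{9}{D{\left(3 \right)}} + \frac{k}{-6}\right) = 7 \left(-1\right) \frac{\left(-1\right) 1 \left(1 - 1\right)}{3} \left(\frac{9}{\frac{1}{2} \cdot 3} + 1 \frac{1}{-6}\right) = - 7 \cdot \frac{1}{3} \left(-1\right) \left(1 - 1\right) \left(\frac{9}{\frac{3}{2}} + 1 \left(- \frac{1}{6}\right)\right) = - 7 \cdot \frac{1}{3} \left(-1\right) 0 \left(9 \cdot \frac{2}{3} - \frac{1}{6}\right) = \left(-7\right) 0 \left(6 - \frac{1}{6}\right) = 0 \cdot \frac{35}{6} = 0$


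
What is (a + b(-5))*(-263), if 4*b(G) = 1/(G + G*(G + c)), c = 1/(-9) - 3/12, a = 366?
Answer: -75564897/785 ≈ -96261.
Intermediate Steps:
c = -13/36 (c = 1*(-⅑) - 3*1/12 = -⅑ - ¼ = -13/36 ≈ -0.36111)
b(G) = 1/(4*(G + G*(-13/36 + G))) (b(G) = 1/(4*(G + G*(G - 13/36))) = 1/(4*(G + G*(-13/36 + G))))
(a + b(-5))*(-263) = (366 + 9/(-5*(23 + 36*(-5))))*(-263) = (366 + 9*(-⅕)/(23 - 180))*(-263) = (366 + 9*(-⅕)/(-157))*(-263) = (366 + 9*(-⅕)*(-1/157))*(-263) = (366 + 9/785)*(-263) = (287319/785)*(-263) = -75564897/785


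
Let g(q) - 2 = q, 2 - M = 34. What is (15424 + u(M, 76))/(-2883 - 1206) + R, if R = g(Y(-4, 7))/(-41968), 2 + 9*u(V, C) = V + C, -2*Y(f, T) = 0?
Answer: -971277691/257410728 ≈ -3.7733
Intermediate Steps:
M = -32 (M = 2 - 1*34 = 2 - 34 = -32)
Y(f, T) = 0 (Y(f, T) = -½*0 = 0)
g(q) = 2 + q
u(V, C) = -2/9 + C/9 + V/9 (u(V, C) = -2/9 + (V + C)/9 = -2/9 + (C + V)/9 = -2/9 + (C/9 + V/9) = -2/9 + C/9 + V/9)
R = -1/20984 (R = (2 + 0)/(-41968) = 2*(-1/41968) = -1/20984 ≈ -4.7655e-5)
(15424 + u(M, 76))/(-2883 - 1206) + R = (15424 + (-2/9 + (⅑)*76 + (⅑)*(-32)))/(-2883 - 1206) - 1/20984 = (15424 + (-2/9 + 76/9 - 32/9))/(-4089) - 1/20984 = (15424 + 14/3)*(-1/4089) - 1/20984 = (46286/3)*(-1/4089) - 1/20984 = -46286/12267 - 1/20984 = -971277691/257410728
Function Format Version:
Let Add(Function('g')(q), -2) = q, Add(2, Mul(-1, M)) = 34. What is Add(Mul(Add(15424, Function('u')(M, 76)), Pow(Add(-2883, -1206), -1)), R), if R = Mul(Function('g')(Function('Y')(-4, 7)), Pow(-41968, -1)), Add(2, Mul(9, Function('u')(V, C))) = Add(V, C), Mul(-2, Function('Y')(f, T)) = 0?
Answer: Rational(-971277691, 257410728) ≈ -3.7733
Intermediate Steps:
M = -32 (M = Add(2, Mul(-1, 34)) = Add(2, -34) = -32)
Function('Y')(f, T) = 0 (Function('Y')(f, T) = Mul(Rational(-1, 2), 0) = 0)
Function('g')(q) = Add(2, q)
Function('u')(V, C) = Add(Rational(-2, 9), Mul(Rational(1, 9), C), Mul(Rational(1, 9), V)) (Function('u')(V, C) = Add(Rational(-2, 9), Mul(Rational(1, 9), Add(V, C))) = Add(Rational(-2, 9), Mul(Rational(1, 9), Add(C, V))) = Add(Rational(-2, 9), Add(Mul(Rational(1, 9), C), Mul(Rational(1, 9), V))) = Add(Rational(-2, 9), Mul(Rational(1, 9), C), Mul(Rational(1, 9), V)))
R = Rational(-1, 20984) (R = Mul(Add(2, 0), Pow(-41968, -1)) = Mul(2, Rational(-1, 41968)) = Rational(-1, 20984) ≈ -4.7655e-5)
Add(Mul(Add(15424, Function('u')(M, 76)), Pow(Add(-2883, -1206), -1)), R) = Add(Mul(Add(15424, Add(Rational(-2, 9), Mul(Rational(1, 9), 76), Mul(Rational(1, 9), -32))), Pow(Add(-2883, -1206), -1)), Rational(-1, 20984)) = Add(Mul(Add(15424, Add(Rational(-2, 9), Rational(76, 9), Rational(-32, 9))), Pow(-4089, -1)), Rational(-1, 20984)) = Add(Mul(Add(15424, Rational(14, 3)), Rational(-1, 4089)), Rational(-1, 20984)) = Add(Mul(Rational(46286, 3), Rational(-1, 4089)), Rational(-1, 20984)) = Add(Rational(-46286, 12267), Rational(-1, 20984)) = Rational(-971277691, 257410728)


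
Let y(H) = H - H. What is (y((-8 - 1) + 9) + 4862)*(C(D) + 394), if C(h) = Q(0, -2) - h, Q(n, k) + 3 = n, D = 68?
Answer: 1570426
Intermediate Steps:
Q(n, k) = -3 + n
y(H) = 0
C(h) = -3 - h (C(h) = (-3 + 0) - h = -3 - h)
(y((-8 - 1) + 9) + 4862)*(C(D) + 394) = (0 + 4862)*((-3 - 1*68) + 394) = 4862*((-3 - 68) + 394) = 4862*(-71 + 394) = 4862*323 = 1570426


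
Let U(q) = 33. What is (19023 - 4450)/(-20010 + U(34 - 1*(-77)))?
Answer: -14573/19977 ≈ -0.72949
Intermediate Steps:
(19023 - 4450)/(-20010 + U(34 - 1*(-77))) = (19023 - 4450)/(-20010 + 33) = 14573/(-19977) = 14573*(-1/19977) = -14573/19977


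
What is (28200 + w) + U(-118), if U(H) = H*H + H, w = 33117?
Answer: 75123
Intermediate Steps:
U(H) = H + H² (U(H) = H² + H = H + H²)
(28200 + w) + U(-118) = (28200 + 33117) - 118*(1 - 118) = 61317 - 118*(-117) = 61317 + 13806 = 75123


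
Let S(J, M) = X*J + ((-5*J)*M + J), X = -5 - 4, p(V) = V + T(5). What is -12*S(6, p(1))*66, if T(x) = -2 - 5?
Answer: -104544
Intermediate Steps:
T(x) = -7
p(V) = -7 + V (p(V) = V - 7 = -7 + V)
X = -9
S(J, M) = -8*J - 5*J*M (S(J, M) = -9*J + ((-5*J)*M + J) = -9*J + (-5*J*M + J) = -9*J + (J - 5*J*M) = -8*J - 5*J*M)
-12*S(6, p(1))*66 = -(-12)*6*(8 + 5*(-7 + 1))*66 = -(-12)*6*(8 + 5*(-6))*66 = -(-12)*6*(8 - 30)*66 = -(-12)*6*(-22)*66 = -12*132*66 = -1584*66 = -104544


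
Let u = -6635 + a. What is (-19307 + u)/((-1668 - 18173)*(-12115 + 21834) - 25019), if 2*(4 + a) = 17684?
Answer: 8552/96429849 ≈ 8.8686e-5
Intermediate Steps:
a = 8838 (a = -4 + (1/2)*17684 = -4 + 8842 = 8838)
u = 2203 (u = -6635 + 8838 = 2203)
(-19307 + u)/((-1668 - 18173)*(-12115 + 21834) - 25019) = (-19307 + 2203)/((-1668 - 18173)*(-12115 + 21834) - 25019) = -17104/(-19841*9719 - 25019) = -17104/(-192834679 - 25019) = -17104/(-192859698) = -17104*(-1/192859698) = 8552/96429849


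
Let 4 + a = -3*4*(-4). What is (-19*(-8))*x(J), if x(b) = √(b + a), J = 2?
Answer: 152*√46 ≈ 1030.9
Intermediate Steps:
a = 44 (a = -4 - 3*4*(-4) = -4 - 12*(-4) = -4 + 48 = 44)
x(b) = √(44 + b) (x(b) = √(b + 44) = √(44 + b))
(-19*(-8))*x(J) = (-19*(-8))*√(44 + 2) = 152*√46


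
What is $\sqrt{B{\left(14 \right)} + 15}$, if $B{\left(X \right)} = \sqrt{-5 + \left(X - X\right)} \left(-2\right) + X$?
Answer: $\sqrt{29 - 2 i \sqrt{5}} \approx 5.4011 - 0.41401 i$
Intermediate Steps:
$B{\left(X \right)} = X - 2 i \sqrt{5}$ ($B{\left(X \right)} = \sqrt{-5 + 0} \left(-2\right) + X = \sqrt{-5} \left(-2\right) + X = i \sqrt{5} \left(-2\right) + X = - 2 i \sqrt{5} + X = X - 2 i \sqrt{5}$)
$\sqrt{B{\left(14 \right)} + 15} = \sqrt{\left(14 - 2 i \sqrt{5}\right) + 15} = \sqrt{29 - 2 i \sqrt{5}}$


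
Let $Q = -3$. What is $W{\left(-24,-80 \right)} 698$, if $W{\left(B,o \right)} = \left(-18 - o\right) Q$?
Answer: $-129828$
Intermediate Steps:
$W{\left(B,o \right)} = 54 + 3 o$ ($W{\left(B,o \right)} = \left(-18 - o\right) \left(-3\right) = 54 + 3 o$)
$W{\left(-24,-80 \right)} 698 = \left(54 + 3 \left(-80\right)\right) 698 = \left(54 - 240\right) 698 = \left(-186\right) 698 = -129828$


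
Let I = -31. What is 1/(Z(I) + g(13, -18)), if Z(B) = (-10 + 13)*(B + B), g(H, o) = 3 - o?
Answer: -1/165 ≈ -0.0060606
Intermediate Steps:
Z(B) = 6*B (Z(B) = 3*(2*B) = 6*B)
1/(Z(I) + g(13, -18)) = 1/(6*(-31) + (3 - 1*(-18))) = 1/(-186 + (3 + 18)) = 1/(-186 + 21) = 1/(-165) = -1/165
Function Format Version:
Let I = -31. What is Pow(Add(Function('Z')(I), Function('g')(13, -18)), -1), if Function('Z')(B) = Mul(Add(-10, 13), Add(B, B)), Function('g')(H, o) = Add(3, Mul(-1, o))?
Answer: Rational(-1, 165) ≈ -0.0060606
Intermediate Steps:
Function('Z')(B) = Mul(6, B) (Function('Z')(B) = Mul(3, Mul(2, B)) = Mul(6, B))
Pow(Add(Function('Z')(I), Function('g')(13, -18)), -1) = Pow(Add(Mul(6, -31), Add(3, Mul(-1, -18))), -1) = Pow(Add(-186, Add(3, 18)), -1) = Pow(Add(-186, 21), -1) = Pow(-165, -1) = Rational(-1, 165)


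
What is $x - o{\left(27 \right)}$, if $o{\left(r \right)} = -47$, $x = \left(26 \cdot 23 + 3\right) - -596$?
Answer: $1244$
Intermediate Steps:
$x = 1197$ ($x = \left(598 + 3\right) + 596 = 601 + 596 = 1197$)
$x - o{\left(27 \right)} = 1197 - -47 = 1197 + 47 = 1244$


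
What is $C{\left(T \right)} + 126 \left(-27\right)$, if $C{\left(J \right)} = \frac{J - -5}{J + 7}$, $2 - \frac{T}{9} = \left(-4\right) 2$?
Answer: $- \frac{329899}{97} \approx -3401.0$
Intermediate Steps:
$T = 90$ ($T = 18 - 9 \left(\left(-4\right) 2\right) = 18 - -72 = 18 + 72 = 90$)
$C{\left(J \right)} = \frac{5 + J}{7 + J}$ ($C{\left(J \right)} = \frac{J + \left(-1 + 6\right)}{7 + J} = \frac{J + 5}{7 + J} = \frac{5 + J}{7 + J}$)
$C{\left(T \right)} + 126 \left(-27\right) = \frac{5 + 90}{7 + 90} + 126 \left(-27\right) = \frac{1}{97} \cdot 95 - 3402 = \frac{95}{97} - 3402 = - \frac{329899}{97}$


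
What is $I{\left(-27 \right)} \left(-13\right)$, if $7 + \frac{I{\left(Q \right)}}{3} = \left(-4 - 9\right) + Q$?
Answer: $1833$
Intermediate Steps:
$I{\left(Q \right)} = -60 + 3 Q$ ($I{\left(Q \right)} = -21 + 3 \left(\left(-4 - 9\right) + Q\right) = -21 + 3 \left(-13 + Q\right) = -21 + \left(-39 + 3 Q\right) = -60 + 3 Q$)
$I{\left(-27 \right)} \left(-13\right) = \left(-60 + 3 \left(-27\right)\right) \left(-13\right) = \left(-60 - 81\right) \left(-13\right) = \left(-141\right) \left(-13\right) = 1833$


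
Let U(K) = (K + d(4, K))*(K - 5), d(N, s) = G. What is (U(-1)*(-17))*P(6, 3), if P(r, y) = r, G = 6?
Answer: 3060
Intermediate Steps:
d(N, s) = 6
U(K) = (-5 + K)*(6 + K) (U(K) = (K + 6)*(K - 5) = (6 + K)*(-5 + K) = (-5 + K)*(6 + K))
(U(-1)*(-17))*P(6, 3) = ((-30 - 1 + (-1)²)*(-17))*6 = ((-30 - 1 + 1)*(-17))*6 = -30*(-17)*6 = 510*6 = 3060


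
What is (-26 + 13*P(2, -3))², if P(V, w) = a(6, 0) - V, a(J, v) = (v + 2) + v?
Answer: 676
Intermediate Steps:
a(J, v) = 2 + 2*v (a(J, v) = (2 + v) + v = 2 + 2*v)
P(V, w) = 2 - V (P(V, w) = (2 + 2*0) - V = (2 + 0) - V = 2 - V)
(-26 + 13*P(2, -3))² = (-26 + 13*(2 - 1*2))² = (-26 + 13*(2 - 2))² = (-26 + 13*0)² = (-26 + 0)² = (-26)² = 676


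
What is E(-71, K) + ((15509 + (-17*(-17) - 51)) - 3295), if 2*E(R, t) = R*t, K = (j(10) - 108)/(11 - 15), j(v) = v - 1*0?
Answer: 46329/4 ≈ 11582.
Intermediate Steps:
j(v) = v (j(v) = v + 0 = v)
K = 49/2 (K = (10 - 108)/(11 - 15) = -98/(-4) = -98*(-¼) = 49/2 ≈ 24.500)
E(R, t) = R*t/2 (E(R, t) = (R*t)/2 = R*t/2)
E(-71, K) + ((15509 + (-17*(-17) - 51)) - 3295) = (½)*(-71)*(49/2) + ((15509 + (-17*(-17) - 51)) - 3295) = -3479/4 + ((15509 + (289 - 51)) - 3295) = -3479/4 + ((15509 + 238) - 3295) = -3479/4 + (15747 - 3295) = -3479/4 + 12452 = 46329/4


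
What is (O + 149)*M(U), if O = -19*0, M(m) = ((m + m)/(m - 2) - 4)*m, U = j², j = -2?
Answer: 0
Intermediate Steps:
U = 4 (U = (-2)² = 4)
M(m) = m*(-4 + 2*m/(-2 + m)) (M(m) = ((2*m)/(-2 + m) - 4)*m = (2*m/(-2 + m) - 4)*m = (-4 + 2*m/(-2 + m))*m = m*(-4 + 2*m/(-2 + m)))
O = 0
(O + 149)*M(U) = (0 + 149)*(2*4*(4 - 1*4)/(-2 + 4)) = 149*(2*4*(4 - 4)/2) = 149*(2*4*(½)*0) = 149*0 = 0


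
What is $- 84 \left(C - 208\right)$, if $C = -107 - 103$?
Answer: $35112$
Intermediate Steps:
$C = -210$ ($C = -107 - 103 = -210$)
$- 84 \left(C - 208\right) = - 84 \left(-210 - 208\right) = \left(-84\right) \left(-418\right) = 35112$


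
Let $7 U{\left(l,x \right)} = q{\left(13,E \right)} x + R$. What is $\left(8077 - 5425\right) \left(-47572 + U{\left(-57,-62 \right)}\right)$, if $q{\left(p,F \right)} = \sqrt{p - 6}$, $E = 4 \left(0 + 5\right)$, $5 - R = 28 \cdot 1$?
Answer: $- \frac{883187604}{7} - \frac{164424 \sqrt{7}}{7} \approx -1.2623 \cdot 10^{8}$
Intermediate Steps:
$R = -23$ ($R = 5 - 28 \cdot 1 = 5 - 28 = -23$)
$E = 20$ ($E = 4 \cdot 5 = 20$)
$q{\left(p,F \right)} = \sqrt{-6 + p}$
$U{\left(l,x \right)} = - \frac{23}{7} + \frac{x \sqrt{7}}{7}$ ($U{\left(l,x \right)} = \frac{\sqrt{-6 + 13} x - 23}{7} = \frac{\sqrt{7} x - 23}{7} = \frac{x \sqrt{7} - 23}{7} = \frac{-23 + x \sqrt{7}}{7} = - \frac{23}{7} + \frac{x \sqrt{7}}{7}$)
$\left(8077 - 5425\right) \left(-47572 + U{\left(-57,-62 \right)}\right) = \left(8077 - 5425\right) \left(-47572 + \left(- \frac{23}{7} + \frac{1}{7} \left(-62\right) \sqrt{7}\right)\right) = 2652 \left(-47572 - \left(\frac{23}{7} + \frac{62 \sqrt{7}}{7}\right)\right) = 2652 \left(- \frac{333027}{7} - \frac{62 \sqrt{7}}{7}\right) = - \frac{883187604}{7} - \frac{164424 \sqrt{7}}{7}$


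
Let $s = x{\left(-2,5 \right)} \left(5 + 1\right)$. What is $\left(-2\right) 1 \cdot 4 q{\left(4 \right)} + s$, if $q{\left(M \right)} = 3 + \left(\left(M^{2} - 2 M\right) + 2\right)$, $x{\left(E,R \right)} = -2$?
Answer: $-116$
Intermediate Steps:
$q{\left(M \right)} = 5 + M^{2} - 2 M$ ($q{\left(M \right)} = 3 + \left(2 + M^{2} - 2 M\right) = 5 + M^{2} - 2 M$)
$s = -12$ ($s = - 2 \left(5 + 1\right) = \left(-2\right) 6 = -12$)
$\left(-2\right) 1 \cdot 4 q{\left(4 \right)} + s = \left(-2\right) 1 \cdot 4 \left(5 + 4^{2} - 8\right) - 12 = \left(-2\right) 4 \left(5 + 16 - 8\right) - 12 = \left(-8\right) 13 - 12 = -104 - 12 = -116$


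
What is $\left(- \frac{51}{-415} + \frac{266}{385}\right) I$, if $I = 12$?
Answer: $\frac{8916}{913} \approx 9.7656$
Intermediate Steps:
$\left(- \frac{51}{-415} + \frac{266}{385}\right) I = \left(- \frac{51}{-415} + \frac{266}{385}\right) 12 = \left(\left(-51\right) \left(- \frac{1}{415}\right) + 266 \cdot \frac{1}{385}\right) 12 = \left(\frac{51}{415} + \frac{38}{55}\right) 12 = \frac{743}{913} \cdot 12 = \frac{8916}{913}$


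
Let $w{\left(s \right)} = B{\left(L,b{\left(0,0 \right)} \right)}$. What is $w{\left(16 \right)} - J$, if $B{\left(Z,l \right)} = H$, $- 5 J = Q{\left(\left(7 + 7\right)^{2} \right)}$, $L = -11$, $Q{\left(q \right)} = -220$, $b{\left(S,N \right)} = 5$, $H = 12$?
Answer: $-32$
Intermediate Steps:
$J = 44$ ($J = \left(- \frac{1}{5}\right) \left(-220\right) = 44$)
$B{\left(Z,l \right)} = 12$
$w{\left(s \right)} = 12$
$w{\left(16 \right)} - J = 12 - 44 = -32$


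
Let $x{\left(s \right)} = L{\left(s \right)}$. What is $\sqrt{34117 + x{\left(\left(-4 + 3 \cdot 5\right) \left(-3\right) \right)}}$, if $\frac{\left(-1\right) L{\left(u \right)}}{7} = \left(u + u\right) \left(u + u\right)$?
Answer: $5 \sqrt{145} \approx 60.208$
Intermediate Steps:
$L{\left(u \right)} = - 28 u^{2}$ ($L{\left(u \right)} = - 7 \left(u + u\right) \left(u + u\right) = - 7 \cdot 2 u 2 u = - 7 \cdot 4 u^{2} = - 28 u^{2}$)
$x{\left(s \right)} = - 28 s^{2}$
$\sqrt{34117 + x{\left(\left(-4 + 3 \cdot 5\right) \left(-3\right) \right)}} = \sqrt{34117 - 28 \left(\left(-4 + 3 \cdot 5\right) \left(-3\right)\right)^{2}} = \sqrt{34117 - 28 \left(\left(-4 + 15\right) \left(-3\right)\right)^{2}} = \sqrt{34117 - 28 \left(11 \left(-3\right)\right)^{2}} = \sqrt{34117 - 28 \left(-33\right)^{2}} = \sqrt{34117 - 30492} = \sqrt{3625} = 5 \sqrt{145}$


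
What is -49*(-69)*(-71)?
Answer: -240051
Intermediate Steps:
-49*(-69)*(-71) = 3381*(-71) = -240051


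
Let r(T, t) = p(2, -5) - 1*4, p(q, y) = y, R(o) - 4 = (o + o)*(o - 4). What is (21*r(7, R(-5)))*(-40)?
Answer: 7560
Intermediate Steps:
R(o) = 4 + 2*o*(-4 + o) (R(o) = 4 + (o + o)*(o - 4) = 4 + (2*o)*(-4 + o) = 4 + 2*o*(-4 + o))
r(T, t) = -9 (r(T, t) = -5 - 1*4 = -5 - 4 = -9)
(21*r(7, R(-5)))*(-40) = (21*(-9))*(-40) = -189*(-40) = 7560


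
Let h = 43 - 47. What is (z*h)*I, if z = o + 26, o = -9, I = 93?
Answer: -6324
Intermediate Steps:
h = -4
z = 17 (z = -9 + 26 = 17)
(z*h)*I = (17*(-4))*93 = -68*93 = -6324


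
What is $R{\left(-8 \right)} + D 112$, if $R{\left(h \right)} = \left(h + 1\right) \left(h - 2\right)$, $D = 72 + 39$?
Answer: $12502$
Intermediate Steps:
$D = 111$
$R{\left(h \right)} = \left(1 + h\right) \left(-2 + h\right)$
$R{\left(-8 \right)} + D 112 = \left(-2 + \left(-8\right)^{2} - -8\right) + 111 \cdot 112 = \left(-2 + 64 + 8\right) + 12432 = 70 + 12432 = 12502$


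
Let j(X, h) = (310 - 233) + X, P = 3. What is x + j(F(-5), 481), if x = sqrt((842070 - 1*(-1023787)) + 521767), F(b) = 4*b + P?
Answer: 60 + 2*sqrt(596906) ≈ 1605.2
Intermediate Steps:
F(b) = 3 + 4*b (F(b) = 4*b + 3 = 3 + 4*b)
j(X, h) = 77 + X
x = 2*sqrt(596906) (x = sqrt((842070 + 1023787) + 521767) = sqrt(1865857 + 521767) = sqrt(2387624) = 2*sqrt(596906) ≈ 1545.2)
x + j(F(-5), 481) = 2*sqrt(596906) + (77 + (3 + 4*(-5))) = 2*sqrt(596906) + (77 + (3 - 20)) = 2*sqrt(596906) + (77 - 17) = 2*sqrt(596906) + 60 = 60 + 2*sqrt(596906)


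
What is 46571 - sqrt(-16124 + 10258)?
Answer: 46571 - I*sqrt(5866) ≈ 46571.0 - 76.59*I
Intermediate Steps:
46571 - sqrt(-16124 + 10258) = 46571 - sqrt(-5866) = 46571 - I*sqrt(5866)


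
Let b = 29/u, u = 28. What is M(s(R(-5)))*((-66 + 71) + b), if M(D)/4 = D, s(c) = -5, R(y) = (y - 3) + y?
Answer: -845/7 ≈ -120.71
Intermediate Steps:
R(y) = -3 + 2*y (R(y) = (-3 + y) + y = -3 + 2*y)
M(D) = 4*D
b = 29/28 ≈ 1.0357
M(s(R(-5)))*((-66 + 71) + b) = (4*(-5))*((-66 + 71) + 29/28) = -20*(5 + 29/28) = -20*169/28 = -845/7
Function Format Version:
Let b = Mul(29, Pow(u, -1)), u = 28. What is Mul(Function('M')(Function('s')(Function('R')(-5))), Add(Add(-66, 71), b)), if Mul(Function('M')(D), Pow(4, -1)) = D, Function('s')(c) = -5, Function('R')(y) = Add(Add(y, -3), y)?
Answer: Rational(-845, 7) ≈ -120.71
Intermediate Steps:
Function('R')(y) = Add(-3, Mul(2, y)) (Function('R')(y) = Add(Add(-3, y), y) = Add(-3, Mul(2, y)))
Function('M')(D) = Mul(4, D)
b = Rational(29, 28) (b = Mul(29, Pow(28, -1)) = Mul(29, Rational(1, 28)) = Rational(29, 28) ≈ 1.0357)
Mul(Function('M')(Function('s')(Function('R')(-5))), Add(Add(-66, 71), b)) = Mul(Mul(4, -5), Add(Add(-66, 71), Rational(29, 28))) = Mul(-20, Add(5, Rational(29, 28))) = Mul(-20, Rational(169, 28)) = Rational(-845, 7)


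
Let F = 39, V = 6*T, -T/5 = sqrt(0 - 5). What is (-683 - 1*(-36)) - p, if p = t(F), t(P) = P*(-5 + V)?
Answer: -452 + 1170*I*sqrt(5) ≈ -452.0 + 2616.2*I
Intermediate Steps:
T = -5*I*sqrt(5) (T = -5*sqrt(0 - 5) = -5*I*sqrt(5) ≈ -11.18*I)
V = -30*I*sqrt(5) (V = 6*(-5*I*sqrt(5)) = -30*I*sqrt(5) ≈ -67.082*I)
t(P) = P*(-5 - 30*I*sqrt(5))
p = -195 - 1170*I*sqrt(5) (p = -5*39*(1 + 6*I*sqrt(5)) = -195 - 1170*I*sqrt(5) ≈ -195.0 - 2616.2*I)
(-683 - 1*(-36)) - p = (-683 - 1*(-36)) - (-195 - 1170*I*sqrt(5)) = (-683 + 36) + (195 + 1170*I*sqrt(5)) = -647 + (195 + 1170*I*sqrt(5)) = -452 + 1170*I*sqrt(5)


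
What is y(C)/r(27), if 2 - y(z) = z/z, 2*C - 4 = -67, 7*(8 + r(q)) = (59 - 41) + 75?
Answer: 7/37 ≈ 0.18919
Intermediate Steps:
r(q) = 37/7 (r(q) = -8 + ((59 - 41) + 75)/7 = -8 + (18 + 75)/7 = -8 + (⅐)*93 = -8 + 93/7 = 37/7)
C = -63/2 (C = 2 + (½)*(-67) = 2 - 67/2 = -63/2 ≈ -31.500)
y(z) = 1 (y(z) = 2 - z/z = 2 - 1*1 = 2 - 1 = 1)
y(C)/r(27) = 1/(37/7) = 1*(7/37) = 7/37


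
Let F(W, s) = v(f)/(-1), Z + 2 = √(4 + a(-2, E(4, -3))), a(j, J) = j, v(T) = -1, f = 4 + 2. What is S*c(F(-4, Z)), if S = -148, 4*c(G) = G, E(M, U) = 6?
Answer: -37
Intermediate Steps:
f = 6
Z = -2 + √2 (Z = -2 + √(4 - 2) = -2 + √2 ≈ -0.58579)
F(W, s) = 1 (F(W, s) = -1/(-1) = -1*(-1) = 1)
c(G) = G/4
S*c(F(-4, Z)) = -37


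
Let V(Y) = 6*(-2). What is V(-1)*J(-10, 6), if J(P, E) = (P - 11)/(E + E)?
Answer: 21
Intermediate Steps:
V(Y) = -12
J(P, E) = (-11 + P)/(2*E) (J(P, E) = (-11 + P)/((2*E)) = (-11 + P)*(1/(2*E)) = (-11 + P)/(2*E))
V(-1)*J(-10, 6) = -6*(-11 - 10)/6 = -6*(-21)/6 = -12*(-7/4) = 21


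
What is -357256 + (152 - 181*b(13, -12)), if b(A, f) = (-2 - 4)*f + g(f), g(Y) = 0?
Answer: -370136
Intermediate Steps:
b(A, f) = -6*f (b(A, f) = (-2 - 4)*f + 0 = -6*f + 0 = -6*f)
-357256 + (152 - 181*b(13, -12)) = -357256 + (152 - (-1086)*(-12)) = -357256 + (152 - 181*72) = -357256 + (152 - 13032) = -357256 - 12880 = -370136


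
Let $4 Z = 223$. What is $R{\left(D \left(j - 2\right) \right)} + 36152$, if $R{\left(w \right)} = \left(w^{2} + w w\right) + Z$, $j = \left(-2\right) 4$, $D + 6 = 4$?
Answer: $\frac{148031}{4} \approx 37008.0$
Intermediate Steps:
$Z = \frac{223}{4}$ ($Z = \frac{1}{4} \cdot 223 = \frac{223}{4} \approx 55.75$)
$D = -2$ ($D = -6 + 4 = -2$)
$j = -8$
$R{\left(w \right)} = \frac{223}{4} + 2 w^{2}$ ($R{\left(w \right)} = \left(w^{2} + w w\right) + \frac{223}{4} = \left(w^{2} + w^{2}\right) + \frac{223}{4} = 2 w^{2} + \frac{223}{4} = \frac{223}{4} + 2 w^{2}$)
$R{\left(D \left(j - 2\right) \right)} + 36152 = \left(\frac{223}{4} + 2 \left(- 2 \left(-8 - 2\right)\right)^{2}\right) + 36152 = \left(\frac{223}{4} + 2 \left(\left(-2\right) \left(-10\right)\right)^{2}\right) + 36152 = \left(\frac{223}{4} + 2 \cdot 20^{2}\right) + 36152 = \left(\frac{223}{4} + 2 \cdot 400\right) + 36152 = \left(\frac{223}{4} + 800\right) + 36152 = \frac{3423}{4} + 36152 = \frac{148031}{4}$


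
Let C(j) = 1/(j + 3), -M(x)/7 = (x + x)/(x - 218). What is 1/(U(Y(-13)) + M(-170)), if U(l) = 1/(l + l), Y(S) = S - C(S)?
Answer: -12513/77240 ≈ -0.16200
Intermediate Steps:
M(x) = -14*x/(-218 + x) (M(x) = -7*(x + x)/(x - 218) = -7*2*x/(-218 + x) = -14*x/(-218 + x))
C(j) = 1/(3 + j)
Y(S) = S - 1/(3 + S)
U(l) = 1/(2*l)
1/(U(Y(-13)) + M(-170)) = 1/(1/(2*(((-1 - 13*(3 - 13))/(3 - 13)))) - 14*(-170)/(-218 - 170)) = 1/(1/(2*(((-1 - 13*(-10))/(-10)))) - 14*(-170)/(-388)) = 1/(1/(2*((-(-1 + 130)/10))) - 14*(-170)*(-1/388)) = 1/(1/(2*((-⅒*129))) - 595/97) = 1/(1/(2*(-129/10)) - 595/97) = 1/((½)*(-10/129) - 595/97) = 1/(-5/129 - 595/97) = 1/(-77240/12513) = -12513/77240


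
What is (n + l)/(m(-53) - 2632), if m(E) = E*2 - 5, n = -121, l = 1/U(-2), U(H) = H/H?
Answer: 120/2743 ≈ 0.043748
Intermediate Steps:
U(H) = 1
l = 1 (l = 1/1 = 1)
m(E) = -5 + 2*E (m(E) = 2*E - 5 = -5 + 2*E)
(n + l)/(m(-53) - 2632) = (-121 + 1)/((-5 + 2*(-53)) - 2632) = -120/((-5 - 106) - 2632) = -120/(-111 - 2632) = -120/(-2743) = -120*(-1/2743) = 120/2743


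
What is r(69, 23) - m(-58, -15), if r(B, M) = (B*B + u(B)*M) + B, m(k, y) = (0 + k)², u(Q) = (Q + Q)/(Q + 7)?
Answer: 57295/38 ≈ 1507.8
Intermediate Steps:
u(Q) = 2*Q/(7 + Q) (u(Q) = (2*Q)/(7 + Q) = 2*Q/(7 + Q))
m(k, y) = k²
r(B, M) = B + B² + 2*B*M/(7 + B) (r(B, M) = (B*B + (2*B/(7 + B))*M) + B = (B² + 2*B*M/(7 + B)) + B = B + B² + 2*B*M/(7 + B))
r(69, 23) - m(-58, -15) = 69*(2*23 + (1 + 69)*(7 + 69))/(7 + 69) - 1*(-58)² = 69*(46 + 70*76)/76 - 1*3364 = 69*(1/76)*(46 + 5320) - 3364 = 69*(1/76)*5366 - 3364 = 185127/38 - 3364 = 57295/38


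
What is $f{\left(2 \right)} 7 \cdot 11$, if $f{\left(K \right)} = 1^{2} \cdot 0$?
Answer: $0$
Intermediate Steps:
$f{\left(K \right)} = 0$ ($f{\left(K \right)} = 1 \cdot 0 = 0$)
$f{\left(2 \right)} 7 \cdot 11 = 0 \cdot 7 \cdot 11 = 0 \cdot 11 = 0$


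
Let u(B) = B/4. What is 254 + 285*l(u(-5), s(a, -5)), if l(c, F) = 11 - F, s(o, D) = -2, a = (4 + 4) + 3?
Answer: 3959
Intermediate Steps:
a = 11 (a = 8 + 3 = 11)
u(B) = B/4 (u(B) = B*(¼) = B/4)
254 + 285*l(u(-5), s(a, -5)) = 254 + 285*(11 - 1*(-2)) = 254 + 285*(11 + 2) = 254 + 285*13 = 254 + 3705 = 3959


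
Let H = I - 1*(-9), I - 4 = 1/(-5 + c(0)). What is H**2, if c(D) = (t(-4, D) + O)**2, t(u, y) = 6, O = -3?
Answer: 2809/16 ≈ 175.56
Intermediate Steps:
c(D) = 9 (c(D) = (6 - 3)**2 = 3**2 = 9)
I = 17/4 (I = 4 + 1/(-5 + 9) = 4 + 1/4 = 17/4 ≈ 4.2500)
H = 53/4 (H = 17/4 - 1*(-9) = 17/4 + 9 = 53/4 ≈ 13.250)
H**2 = (53/4)**2 = 2809/16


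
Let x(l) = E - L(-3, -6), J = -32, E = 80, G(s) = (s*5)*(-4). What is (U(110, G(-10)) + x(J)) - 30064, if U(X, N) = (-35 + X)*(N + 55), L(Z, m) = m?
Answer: -10853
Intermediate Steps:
G(s) = -20*s (G(s) = (5*s)*(-4) = -20*s)
U(X, N) = (-35 + X)*(55 + N)
x(l) = 86 (x(l) = 80 - 1*(-6) = 80 + 6 = 86)
(U(110, G(-10)) + x(J)) - 30064 = ((-1925 - (-700)*(-10) + 55*110 - 20*(-10)*110) + 86) - 30064 = ((-1925 - 35*200 + 6050 + 200*110) + 86) - 30064 = ((-1925 - 7000 + 6050 + 22000) + 86) - 30064 = (19125 + 86) - 30064 = 19211 - 30064 = -10853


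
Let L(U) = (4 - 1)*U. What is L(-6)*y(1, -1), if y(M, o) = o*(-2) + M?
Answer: -54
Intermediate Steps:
y(M, o) = M - 2*o (y(M, o) = -2*o + M = M - 2*o)
L(U) = 3*U
L(-6)*y(1, -1) = (3*(-6))*(1 - 2*(-1)) = -18*(1 + 2) = -18*3 = -54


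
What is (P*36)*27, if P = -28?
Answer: -27216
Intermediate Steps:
(P*36)*27 = -28*36*27 = -1008*27 = -27216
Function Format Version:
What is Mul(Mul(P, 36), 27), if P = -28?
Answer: -27216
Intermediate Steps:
Mul(Mul(P, 36), 27) = Mul(Mul(-28, 36), 27) = Mul(-1008, 27) = -27216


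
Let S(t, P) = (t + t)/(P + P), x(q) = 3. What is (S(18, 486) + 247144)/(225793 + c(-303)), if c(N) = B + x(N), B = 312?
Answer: 6672889/6104916 ≈ 1.0930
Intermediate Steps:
S(t, P) = t/P (S(t, P) = (2*t)/((2*P)) = (2*t)*(1/(2*P)) = t/P)
c(N) = 315 (c(N) = 312 + 3 = 315)
(S(18, 486) + 247144)/(225793 + c(-303)) = (18/486 + 247144)/(225793 + 315) = (18*(1/486) + 247144)/226108 = (1/27 + 247144)*(1/226108) = (6672889/27)*(1/226108) = 6672889/6104916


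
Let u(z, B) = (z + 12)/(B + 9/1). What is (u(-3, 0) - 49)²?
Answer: 2304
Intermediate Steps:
u(z, B) = (12 + z)/(9 + B) (u(z, B) = (12 + z)/(B + 9*1) = (12 + z)/(B + 9) = (12 + z)/(9 + B))
(u(-3, 0) - 49)² = ((12 - 3)/(9 + 0) - 49)² = (9/9 - 49)² = ((⅑)*9 - 49)² = (1 - 49)² = (-48)² = 2304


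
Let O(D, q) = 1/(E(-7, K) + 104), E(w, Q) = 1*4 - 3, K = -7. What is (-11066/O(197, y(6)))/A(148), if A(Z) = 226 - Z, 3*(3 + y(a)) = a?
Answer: -193655/13 ≈ -14897.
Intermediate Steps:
y(a) = -3 + a/3
E(w, Q) = 1 (E(w, Q) = 4 - 3 = 1)
O(D, q) = 1/105 (O(D, q) = 1/(1 + 104) = 1/105)
(-11066/O(197, y(6)))/A(148) = (-11066/1/105)/(226 - 1*148) = (-11066*105)/(226 - 148) = -1161930/78 = -1161930*1/78 = -193655/13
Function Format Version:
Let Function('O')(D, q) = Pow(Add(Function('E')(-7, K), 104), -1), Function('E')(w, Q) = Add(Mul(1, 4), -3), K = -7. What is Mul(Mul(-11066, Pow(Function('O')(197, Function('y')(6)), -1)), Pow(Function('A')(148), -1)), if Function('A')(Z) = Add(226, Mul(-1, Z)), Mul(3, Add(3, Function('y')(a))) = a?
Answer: Rational(-193655, 13) ≈ -14897.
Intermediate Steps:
Function('y')(a) = Add(-3, Mul(Rational(1, 3), a))
Function('E')(w, Q) = 1 (Function('E')(w, Q) = Add(4, -3) = 1)
Function('O')(D, q) = Rational(1, 105) (Function('O')(D, q) = Pow(Add(1, 104), -1) = Pow(105, -1) = Rational(1, 105))
Mul(Mul(-11066, Pow(Function('O')(197, Function('y')(6)), -1)), Pow(Function('A')(148), -1)) = Mul(Mul(-11066, Pow(Rational(1, 105), -1)), Pow(Add(226, Mul(-1, 148)), -1)) = Mul(Mul(-11066, 105), Pow(Add(226, -148), -1)) = Mul(-1161930, Pow(78, -1)) = Mul(-1161930, Rational(1, 78)) = Rational(-193655, 13)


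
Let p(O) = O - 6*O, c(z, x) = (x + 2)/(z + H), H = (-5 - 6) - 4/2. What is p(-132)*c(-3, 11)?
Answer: -2145/4 ≈ -536.25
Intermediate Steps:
H = -13 (H = -11 - 4*1/2 = -11 - 2 = -13)
c(z, x) = (2 + x)/(-13 + z) (c(z, x) = (x + 2)/(z - 13) = (2 + x)/(-13 + z))
p(O) = -5*O
p(-132)*c(-3, 11) = (-5*(-132))*((2 + 11)/(-13 - 3)) = 660*(13/(-16)) = 660*(-1/16*13) = 660*(-13/16) = -2145/4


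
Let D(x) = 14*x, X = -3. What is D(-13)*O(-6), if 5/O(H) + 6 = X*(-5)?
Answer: -910/9 ≈ -101.11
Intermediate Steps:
O(H) = 5/9 (O(H) = 5/(-6 - 3*(-5)) = 5/(-6 + 15) = 5/9)
D(-13)*O(-6) = (14*(-13))*(5/9) = -182*5/9 = -910/9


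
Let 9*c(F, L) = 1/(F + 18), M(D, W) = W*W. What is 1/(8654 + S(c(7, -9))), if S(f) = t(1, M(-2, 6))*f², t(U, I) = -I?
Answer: 5625/48678746 ≈ 0.00011555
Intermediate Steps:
M(D, W) = W²
c(F, L) = 1/(9*(18 + F)) (c(F, L) = 1/(9*(F + 18)) = 1/(9*(18 + F)))
S(f) = -36*f² (S(f) = (-1*6²)*f² = (-1*36)*f² = -36*f²)
1/(8654 + S(c(7, -9))) = 1/(8654 - 36*1/(81*(18 + 7)²)) = 1/(8654 - 36*((⅑)/25)²) = 1/(8654 - 36*((⅑)*(1/25))²) = 1/(8654 - 36*(1/225)²) = 1/(8654 - 36*1/50625) = 1/(8654 - 4/5625) = 1/(48678746/5625) = 5625/48678746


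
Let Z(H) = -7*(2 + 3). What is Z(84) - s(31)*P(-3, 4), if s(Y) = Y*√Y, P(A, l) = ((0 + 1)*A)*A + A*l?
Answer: -35 + 93*√31 ≈ 482.80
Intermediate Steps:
P(A, l) = A² + A*l (P(A, l) = (1*A)*A + A*l = A*A + A*l = A² + A*l)
s(Y) = Y^(3/2)
Z(H) = -35 (Z(H) = -7*5 = -35)
Z(84) - s(31)*P(-3, 4) = -35 - 31^(3/2)*(-3*(-3 + 4)) = -35 - 31*√31*(-3*1) = -35 - 31*√31*(-3) = -35 - (-93)*√31 = -35 + 93*√31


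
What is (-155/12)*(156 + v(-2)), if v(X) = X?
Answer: -11935/6 ≈ -1989.2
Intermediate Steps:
(-155/12)*(156 + v(-2)) = (-155/12)*(156 - 2) = -155*1/12*154 = -155/12*154 = -11935/6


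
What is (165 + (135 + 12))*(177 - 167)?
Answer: 3120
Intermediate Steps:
(165 + (135 + 12))*(177 - 167) = (165 + 147)*10 = 312*10 = 3120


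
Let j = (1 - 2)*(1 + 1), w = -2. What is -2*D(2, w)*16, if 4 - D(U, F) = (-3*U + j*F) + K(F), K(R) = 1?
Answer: -160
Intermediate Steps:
j = -2 (j = -1*2 = -2)
D(U, F) = 3 + 2*F + 3*U (D(U, F) = 4 - ((-3*U - 2*F) + 1) = 4 - (1 - 3*U - 2*F) = 4 + (-1 + 2*F + 3*U) = 3 + 2*F + 3*U)
-2*D(2, w)*16 = -2*(3 + 2*(-2) + 3*2)*16 = -2*(3 - 4 + 6)*16 = -2*5*16 = -10*16 = -160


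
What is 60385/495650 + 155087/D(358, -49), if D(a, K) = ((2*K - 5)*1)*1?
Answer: -15372530379/10210390 ≈ -1505.6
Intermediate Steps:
D(a, K) = -5 + 2*K (D(a, K) = ((-5 + 2*K)*1)*1 = (-5 + 2*K)*1 = -5 + 2*K)
60385/495650 + 155087/D(358, -49) = 60385/495650 + 155087/(-5 + 2*(-49)) = 60385*(1/495650) + 155087/(-5 - 98) = 12077/99130 + 155087/(-103) = 12077/99130 + 155087*(-1/103) = 12077/99130 - 155087/103 = -15372530379/10210390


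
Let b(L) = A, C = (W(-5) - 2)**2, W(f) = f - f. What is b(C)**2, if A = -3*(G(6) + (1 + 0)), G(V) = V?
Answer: 441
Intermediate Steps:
W(f) = 0
A = -21 (A = -3*(6 + (1 + 0)) = -3*(6 + 1) = -3*7 = -21)
C = 4 (C = (0 - 2)**2 = (-2)**2 = 4)
b(L) = -21
b(C)**2 = (-21)**2 = 441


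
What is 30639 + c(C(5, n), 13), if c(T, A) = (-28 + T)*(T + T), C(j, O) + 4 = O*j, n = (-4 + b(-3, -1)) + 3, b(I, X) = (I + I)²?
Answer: 79545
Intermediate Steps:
b(I, X) = 4*I² (b(I, X) = (2*I)² = 4*I²)
n = 35 (n = (-4 + 4*(-3)²) + 3 = (-4 + 4*9) + 3 = (-4 + 36) + 3 = 32 + 3 = 35)
C(j, O) = -4 + O*j
c(T, A) = 2*T*(-28 + T) (c(T, A) = (-28 + T)*(2*T) = 2*T*(-28 + T))
30639 + c(C(5, n), 13) = 30639 + 2*(-4 + 35*5)*(-28 + (-4 + 35*5)) = 30639 + 2*(-4 + 175)*(-28 + (-4 + 175)) = 30639 + 2*171*(-28 + 171) = 30639 + 2*171*143 = 30639 + 48906 = 79545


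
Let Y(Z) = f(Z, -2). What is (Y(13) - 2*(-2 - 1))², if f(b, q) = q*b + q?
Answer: 484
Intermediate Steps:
f(b, q) = q + b*q (f(b, q) = b*q + q = q + b*q)
Y(Z) = -2 - 2*Z (Y(Z) = -2*(1 + Z) = -2 - 2*Z)
(Y(13) - 2*(-2 - 1))² = ((-2 - 2*13) - 2*(-2 - 1))² = ((-2 - 26) - 2*(-3))² = (-28 + 6)² = (-22)² = 484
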